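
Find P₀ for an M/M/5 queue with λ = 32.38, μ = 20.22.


a = λ/μ = 32.38/20.22 = 1.6014; ρ = a/c = 0.3203
Σ_{k=0}^{4} a^k/k! (terms k=0..4) = 1.00000 + 1.60138 + 1.28222 + 0.68444 + 0.27401 = 4.84206
Tail: a^5/(5!(1−ρ)) = 10.53121/(120·0.6797) = 0.12911
P₀ = 1/(4.84206 + 0.12911) = 1/4.97117 = 0.201160

Final: 0.201160


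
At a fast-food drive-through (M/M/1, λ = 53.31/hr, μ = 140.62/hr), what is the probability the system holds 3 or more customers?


ρ = 53.31/140.62 = 0.3791
P(N ≥ n) = ρ^n = 0.3791^3 = 0.054486

Final: 0.054486


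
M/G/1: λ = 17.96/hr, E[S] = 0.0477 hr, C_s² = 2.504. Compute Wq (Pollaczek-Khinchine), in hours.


ρ = λ·E[S] = 17.96·0.0477 = 0.8567
E[S²] = E[S]²(1+C_s²) = 0.0477²·(1+2.504) = 0.007973
Wq = λ·E[S²]/(2(1−ρ)) = 17.96·0.007973/(2·0.1433) = 0.49958 hr

Final: 0.49958 hr


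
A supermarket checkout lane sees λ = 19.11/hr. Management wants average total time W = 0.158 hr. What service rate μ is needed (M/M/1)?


W = 1/(μ−λ) ⇒ μ − λ = 1/W = 1/0.158 = 6.3291
μ = λ + 1/W = 19.11 + 6.3291 = 25.4391 per hr

Final: 25.4391 /hr


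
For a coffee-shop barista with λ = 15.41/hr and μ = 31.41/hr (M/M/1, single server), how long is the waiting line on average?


ρ = 15.41/31.41 = 0.4906
Lq = ρ²/(1−ρ) = 0.2407/0.5094 = 0.4725

Final: 0.4725


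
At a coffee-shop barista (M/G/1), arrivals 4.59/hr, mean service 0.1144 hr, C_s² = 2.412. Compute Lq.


ρ = λ·E[S] = 4.59·0.1144 = 0.5251
Lq = ρ²(1+C_s²)/(2(1−ρ)) = 0.2757·(1+2.412)/(2·0.4749)
= 0.2757·3.4120/0.9498 = 0.99049

Final: 0.99049


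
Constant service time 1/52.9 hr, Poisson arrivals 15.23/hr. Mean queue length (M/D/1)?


ρ = 15.23/52.9 = 0.2879
M/D/1: Lq = ρ²/(2(1−ρ)) = 0.08289/(2·0.7121) = 0.05820

Final: 0.05820


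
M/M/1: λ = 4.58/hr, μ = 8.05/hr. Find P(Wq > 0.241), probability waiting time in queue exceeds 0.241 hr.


ρ = 4.58/8.05 = 0.5689
P(Wq > t) = ρ·e^{−(μ−λ)t} = 0.5689·e^{−0.8363}
= 0.5689·0.433324 = 0.246537

Final: 0.246537


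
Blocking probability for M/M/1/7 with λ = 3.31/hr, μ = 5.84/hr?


ρ = λ/μ = 3.31/5.84 = 0.5668
P_K = (1−ρ)ρ^K/(1−ρ^(K+1)) = (0.4332·0.018789)/(1 − 0.010649)
= 0.008140/0.989351 = 0.008227

Final: 0.008227


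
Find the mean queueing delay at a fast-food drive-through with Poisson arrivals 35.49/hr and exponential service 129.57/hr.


ρ = 35.49/129.57 = 0.2739
Wq = ρ/(μ−λ) = 0.2739/(129.57 − 35.49) = 0.2739/94.08 = 0.002911 hr

Final: 0.002911 hr


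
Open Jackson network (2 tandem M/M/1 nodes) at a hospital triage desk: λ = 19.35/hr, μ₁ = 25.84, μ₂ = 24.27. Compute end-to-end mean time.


Each node sees arrival rate λ = 19.35/hr (tandem ⇒ throughput preserved).
W₁ = 1/(μ₁−λ) = 1/(25.84−19.35) = 0.15408 hr
W₂ = 1/(μ₂−λ) = 1/(24.27−19.35) = 0.20325 hr
W_total = W₁ + W₂ = 0.15408 + 0.20325 = 0.35734 hr

Final: 0.35734 hr


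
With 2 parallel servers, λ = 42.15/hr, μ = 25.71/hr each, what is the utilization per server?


ρ = λ/(cμ) = 42.15/(2·25.71) = 42.15/51.42 = 0.8197

Final: 0.8197


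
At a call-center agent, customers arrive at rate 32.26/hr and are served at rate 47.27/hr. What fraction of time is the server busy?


ρ = λ/μ = 32.26/47.27 = 0.6825

Final: 0.6825


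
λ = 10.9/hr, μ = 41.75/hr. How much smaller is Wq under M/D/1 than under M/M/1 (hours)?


ρ = 10.9/41.75 = 0.2611
Wq(M/M/1) = ρ/(μ−λ) = 0.2611/30.85 = 0.008463 hr
Wq(M/D/1) = ρ/(2(μ−λ)) = 0.004231 hr
Savings = 0.008463 − 0.004231 = 0.004231 hr

Final: 0.004231 hr


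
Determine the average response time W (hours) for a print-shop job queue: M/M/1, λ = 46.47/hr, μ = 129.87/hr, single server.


W = 1/(μ−λ) = 1/(129.87 − 46.47) = 1/83.40 = 0.01199 hr

Final: 0.01199 hr


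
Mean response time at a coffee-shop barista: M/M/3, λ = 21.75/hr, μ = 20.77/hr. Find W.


a = 1.0472; ρ = 0.3491; P₀ = 0.346081
Lq = P₀·a^c·ρ/(c!(1−ρ)²) = 0.05457
Wq = Lq/λ = 0.05457/21.75 = 0.002509 hr
W = Wq + 1/μ = 0.002509 + 0.04815 = 0.05066 hr

Final: 0.05066 hr


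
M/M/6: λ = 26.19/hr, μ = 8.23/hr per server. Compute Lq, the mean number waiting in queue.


a = λ/μ = 3.1823; ρ = a/6 = 0.5304
P₀ = 0.040518
Lq = P₀·a^c·ρ / (c!·(1−ρ)²) = 0.040518·1038.51788·0.5304/(720·0.22055)
= 0.14054

Final: 0.14054


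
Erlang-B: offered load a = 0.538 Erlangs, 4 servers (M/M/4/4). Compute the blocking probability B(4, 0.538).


B(c,a) = (a^c/c!) / Σ_{k=0}^{c} a^k/k!
a^4/4! = 0.003491
Σ terms (k=0..4): 1.00000 + 0.53800 + 0.14472 + 0.02595 + 0.003491 = 1.712166
B = 0.003491/1.712166 = 0.002039

Final: 0.002039


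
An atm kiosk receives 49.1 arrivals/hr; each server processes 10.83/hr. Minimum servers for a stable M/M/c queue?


Stability requires cμ > λ ⇔ c > λ/μ.
λ/μ = 49.1/10.83 = 4.5337
Minimum integer c = ⌊4.5337⌋ + 1 = 5
Check: 5·10.83 = 54.15 > 49.1, while 4·10.83 = 43.32 ≤ 49.1

Final: 5 servers


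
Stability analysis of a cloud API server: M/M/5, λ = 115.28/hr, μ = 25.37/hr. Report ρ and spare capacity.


Total capacity cμ = 5·25.37 = 126.85/hr
ρ = λ/(cμ) = 115.28/126.85 = 0.9088
Stable ⇔ ρ < 1: YES
Spare capacity = cμ − λ = 126.85 − 115.28 = 11.57/hr

Final: ρ = 0.9088; stable; margin = 11.57/hr


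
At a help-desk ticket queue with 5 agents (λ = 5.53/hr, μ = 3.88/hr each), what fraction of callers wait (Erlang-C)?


a = λ/μ = 1.4253; ρ = a/5 = 0.2851
P₀ = 0.240156 (from M/M/c formula)
C(c,a) = [a^c/(c!(1−ρ))]·P₀ = [5.88121/(120·0.7149)]·0.240156
= 0.06855·0.240156 = 0.016463

Final: 0.016463


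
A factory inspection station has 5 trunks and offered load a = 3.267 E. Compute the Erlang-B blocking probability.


B(c,a) = (a^c/c!) / Σ_{k=0}^{c} a^k/k!
a^5/5! = 3.101447
Σ terms (k=0..5): 1.00000 + 3.26700 + 5.33664 + 5.81161 + 4.74663 + 3.10145 = 23.263327
B = 3.101447/23.263327 = 0.133319

Final: 0.133319


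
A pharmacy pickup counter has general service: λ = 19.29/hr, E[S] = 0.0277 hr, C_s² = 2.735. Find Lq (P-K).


ρ = λ·E[S] = 19.29·0.0277 = 0.5343
Lq = ρ²(1+C_s²)/(2(1−ρ)) = 0.2855·(1+2.735)/(2·0.4657)
= 0.2855·3.7350/0.9313 = 1.14501

Final: 1.14501


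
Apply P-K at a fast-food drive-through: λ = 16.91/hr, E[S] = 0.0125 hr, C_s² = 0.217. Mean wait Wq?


ρ = λ·E[S] = 16.91·0.0125 = 0.2114
E[S²] = E[S]²(1+C_s²) = 0.0125²·(1+0.217) = 0.0001902
Wq = λ·E[S²]/(2(1−ρ)) = 16.91·0.0001902/(2·0.7886) = 0.002039 hr

Final: 0.002039 hr


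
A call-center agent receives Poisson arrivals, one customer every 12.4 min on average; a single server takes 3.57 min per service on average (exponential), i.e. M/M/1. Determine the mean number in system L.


λ = 60/12.4 = 4.8387 /hr
μ = 60/3.57 = 16.8067 /hr
ρ = λ/μ = 4.8387/16.8067 = 0.2879
L = ρ/(1−ρ) = 0.2879/0.7121 = 0.4043

Final: 0.4043


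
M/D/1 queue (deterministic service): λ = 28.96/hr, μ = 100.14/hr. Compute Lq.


ρ = 28.96/100.14 = 0.2892
M/D/1: Lq = ρ²/(2(1−ρ)) = 0.08363/(2·0.7108) = 0.05883

Final: 0.05883


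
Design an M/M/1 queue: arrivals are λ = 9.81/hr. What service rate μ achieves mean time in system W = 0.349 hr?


W = 1/(μ−λ) ⇒ μ − λ = 1/W = 1/0.349 = 2.8653
μ = λ + 1/W = 9.81 + 2.8653 = 12.6753 per hr

Final: 12.6753 /hr


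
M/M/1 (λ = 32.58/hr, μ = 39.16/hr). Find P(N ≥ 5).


ρ = 32.58/39.16 = 0.8320
P(N ≥ n) = ρ^n = 0.8320^5 = 0.398604

Final: 0.398604


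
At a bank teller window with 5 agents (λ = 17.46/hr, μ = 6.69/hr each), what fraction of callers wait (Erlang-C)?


a = λ/μ = 2.6099; ρ = a/5 = 0.5220
P₀ = 0.071315 (from M/M/c formula)
C(c,a) = [a^c/(c!(1−ρ))]·P₀ = [121.08507/(120·0.4780)]·0.071315
= 2.11085·0.071315 = 0.150535

Final: 0.150535


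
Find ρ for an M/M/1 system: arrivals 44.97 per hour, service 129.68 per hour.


ρ = λ/μ = 44.97/129.68 = 0.3468

Final: 0.3468


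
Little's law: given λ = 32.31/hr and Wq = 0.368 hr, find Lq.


Lq = λWq = 32.31·0.368 = 11.8901

Final: 11.8901


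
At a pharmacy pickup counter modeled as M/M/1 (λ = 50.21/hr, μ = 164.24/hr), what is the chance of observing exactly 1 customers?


ρ = 50.21/164.24 = 0.3057
P_n = (1−ρ)·ρ^n = (1 − 0.3057)·0.3057^1 = 0.6943·0.305711 = 0.212252

Final: 0.212252


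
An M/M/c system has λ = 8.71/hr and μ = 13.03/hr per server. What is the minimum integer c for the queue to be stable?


Stability requires cμ > λ ⇔ c > λ/μ.
λ/μ = 8.71/13.03 = 0.6685
Minimum integer c = ⌊0.6685⌋ + 1 = 1
Check: 1·13.03 = 13.03 > 8.71, while 0·13.03 = 0.00 ≤ 8.71

Final: 1 servers


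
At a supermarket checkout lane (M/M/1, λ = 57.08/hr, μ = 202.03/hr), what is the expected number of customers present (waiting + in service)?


ρ = λ/μ = 57.08/202.03 = 0.2825
L = ρ/(1−ρ) = 0.2825/(1 − 0.2825) = 0.2825/0.7175 = 0.3938

Final: 0.3938


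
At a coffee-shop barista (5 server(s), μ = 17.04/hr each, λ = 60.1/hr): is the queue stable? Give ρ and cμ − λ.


Total capacity cμ = 5·17.04 = 85.20/hr
ρ = λ/(cμ) = 60.1/85.20 = 0.7054
Stable ⇔ ρ < 1: YES
Spare capacity = cμ − λ = 85.20 − 60.1 = 25.10/hr

Final: ρ = 0.7054; stable; margin = 25.10/hr


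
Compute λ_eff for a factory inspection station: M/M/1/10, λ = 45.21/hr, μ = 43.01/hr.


ρ = 1.0512; P_K = (1−ρ)ρ^10/(1−ρ^11) = 0.115224
λ_eff = λ(1 − P_K) = 45.21·(1 − 0.115224) = 45.21·0.884776 = 40.0007 /hr

Final: 40.0007 /hr


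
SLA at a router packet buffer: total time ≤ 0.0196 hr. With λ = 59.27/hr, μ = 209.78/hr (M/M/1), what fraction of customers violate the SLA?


W ~ Exponential(μ−λ) for M/M/1.
μ − λ = 209.78 − 59.27 = 150.5100
P(W > t) = e^{−(μ−λ)t} = e^{−2.9500} = 0.052340

Final: 0.052340


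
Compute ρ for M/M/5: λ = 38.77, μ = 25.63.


ρ = λ/(cμ) = 38.77/(5·25.63) = 38.77/128.15 = 0.3025

Final: 0.3025


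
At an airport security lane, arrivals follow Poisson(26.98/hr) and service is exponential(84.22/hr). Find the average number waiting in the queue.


ρ = 26.98/84.22 = 0.3204
Lq = ρ²/(1−ρ) = 0.1026/0.6796 = 0.1510

Final: 0.1510


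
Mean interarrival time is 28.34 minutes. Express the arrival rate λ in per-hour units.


λ = 1/(interarrival time) in consistent units.
1 hour = 60 min, so λ = 60/28.34 = 2.1171 per hour

Final: 2.1171 /hr


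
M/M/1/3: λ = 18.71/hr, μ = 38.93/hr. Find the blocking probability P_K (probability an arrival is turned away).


ρ = λ/μ = 18.71/38.93 = 0.4806
P_K = (1−ρ)ρ^K/(1−ρ^(K+1)) = (0.5194·0.111012)/(1 − 0.053353)
= 0.057659/0.946647 = 0.060908

Final: 0.060908


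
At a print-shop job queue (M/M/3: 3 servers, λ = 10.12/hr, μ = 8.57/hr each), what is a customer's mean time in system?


a = 1.1809; ρ = 0.3936; P₀ = 0.300240
Lq = P₀·a^c·ρ/(c!(1−ρ)²) = 0.08821
Wq = Lq/λ = 0.08821/10.12 = 0.008716 hr
W = Wq + 1/μ = 0.008716 + 0.11669 = 0.12540 hr

Final: 0.12540 hr


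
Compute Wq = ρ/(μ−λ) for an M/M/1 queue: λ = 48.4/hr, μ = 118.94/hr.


ρ = 48.4/118.94 = 0.4069
Wq = ρ/(μ−λ) = 0.4069/(118.94 − 48.4) = 0.4069/70.54 = 0.005769 hr

Final: 0.005769 hr


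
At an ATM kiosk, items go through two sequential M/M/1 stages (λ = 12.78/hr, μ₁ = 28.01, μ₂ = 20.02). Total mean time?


Each node sees arrival rate λ = 12.78/hr (tandem ⇒ throughput preserved).
W₁ = 1/(μ₁−λ) = 1/(28.01−12.78) = 0.06566 hr
W₂ = 1/(μ₂−λ) = 1/(20.02−12.78) = 0.13812 hr
W_total = W₁ + W₂ = 0.06566 + 0.13812 = 0.20378 hr

Final: 0.20378 hr


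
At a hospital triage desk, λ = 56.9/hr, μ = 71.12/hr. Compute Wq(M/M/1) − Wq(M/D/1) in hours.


ρ = 56.9/71.12 = 0.8001
Wq(M/M/1) = ρ/(μ−λ) = 0.8001/14.22 = 0.05626 hr
Wq(M/D/1) = ρ/(2(μ−λ)) = 0.02813 hr
Savings = 0.05626 − 0.02813 = 0.02813 hr

Final: 0.02813 hr


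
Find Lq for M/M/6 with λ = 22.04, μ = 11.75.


a = λ/μ = 1.8757; ρ = a/6 = 0.3126
P₀ = 0.153088
Lq = P₀·a^c·ρ / (c!·(1−ρ)²) = 0.153088·43.55543·0.3126/(720·0.47249)
= 0.006128

Final: 0.006128


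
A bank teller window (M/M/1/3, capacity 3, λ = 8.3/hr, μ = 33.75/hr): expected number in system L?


ρ = 8.3/33.75 = 0.2459
L = ρ[1 − (K+1)ρ^K + Kρ^(K+1)] / [(1−ρ)(1−ρ^(K+1))]
Numerator: 0.2459·(1 − 4·0.014873 + 3·0.003658) = 0.233993
Denominator: (0.7541)·(0.996342) = 0.751316
L = 0.233993/0.751316 = 0.3114

Final: 0.3114


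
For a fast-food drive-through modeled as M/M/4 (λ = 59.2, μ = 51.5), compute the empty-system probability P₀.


a = λ/μ = 59.2/51.5 = 1.1495; ρ = a/c = 0.2874
Σ_{k=0}^{3} a^k/k! (terms k=0..3) = 1.00000 + 1.14951 + 0.66069 + 0.25316 = 3.06336
Tail: a^4/(4!(1−ρ)) = 1.74605/(24·0.7126) = 0.10209
P₀ = 1/(3.06336 + 0.10209) = 1/3.16546 = 0.315910

Final: 0.315910


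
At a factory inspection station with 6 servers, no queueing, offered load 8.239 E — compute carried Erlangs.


B(6,8.239) = 0.402552 (Erlang-B)
Carried load = a(1 − B) = 8.239·(1 − 0.402552) = 8.239·0.597448 = 4.9224 E

Final: 4.9224 Erlangs


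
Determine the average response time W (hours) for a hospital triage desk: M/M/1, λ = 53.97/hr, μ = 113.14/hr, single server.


W = 1/(μ−λ) = 1/(113.14 − 53.97) = 1/59.17 = 0.01690 hr

Final: 0.01690 hr


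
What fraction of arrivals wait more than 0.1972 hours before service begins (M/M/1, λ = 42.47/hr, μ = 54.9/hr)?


ρ = 42.47/54.9 = 0.7736
P(Wq > t) = ρ·e^{−(μ−λ)t} = 0.7736·e^{−2.4512}
= 0.7736·0.086190 = 0.066676

Final: 0.066676


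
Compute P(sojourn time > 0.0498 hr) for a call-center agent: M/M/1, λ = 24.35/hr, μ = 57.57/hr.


W ~ Exponential(μ−λ) for M/M/1.
μ − λ = 57.57 − 24.35 = 33.2200
P(W > t) = e^{−(μ−λ)t} = e^{−1.6544} = 0.191215

Final: 0.191215


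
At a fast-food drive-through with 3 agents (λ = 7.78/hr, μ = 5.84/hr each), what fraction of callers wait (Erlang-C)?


a = λ/μ = 1.3322; ρ = a/3 = 0.4441
P₀ = 0.254559 (from M/M/c formula)
C(c,a) = [a^c/(c!(1−ρ))]·P₀ = [2.36429/(6·0.5559)]·0.254559
= 0.70880·0.254559 = 0.180432

Final: 0.180432


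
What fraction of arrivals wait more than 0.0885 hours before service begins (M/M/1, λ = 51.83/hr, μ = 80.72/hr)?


ρ = 51.83/80.72 = 0.6421
P(Wq > t) = ρ·e^{−(μ−λ)t} = 0.6421·e^{−2.5568}
= 0.6421·0.077555 = 0.049798

Final: 0.049798


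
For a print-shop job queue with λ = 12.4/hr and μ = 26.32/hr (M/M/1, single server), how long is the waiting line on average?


ρ = 12.4/26.32 = 0.4711
Lq = ρ²/(1−ρ) = 0.2220/0.5289 = 0.4197

Final: 0.4197


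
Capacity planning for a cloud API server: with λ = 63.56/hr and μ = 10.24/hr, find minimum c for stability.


Stability requires cμ > λ ⇔ c > λ/μ.
λ/μ = 63.56/10.24 = 6.2070
Minimum integer c = ⌊6.2070⌋ + 1 = 7
Check: 7·10.24 = 71.68 > 63.56, while 6·10.24 = 61.44 ≤ 63.56

Final: 7 servers


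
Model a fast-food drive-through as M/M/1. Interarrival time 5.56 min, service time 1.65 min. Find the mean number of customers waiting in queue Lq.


λ = 60/5.56 = 10.7914 /hr
μ = 60/1.65 = 36.3636 /hr
ρ = λ/μ = 10.7914/36.3636 = 0.2968
Lq = ρ²/(1−ρ) = 0.08807/0.7032 = 0.1252

Final: 0.1252


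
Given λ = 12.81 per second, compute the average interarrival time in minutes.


Mean interarrival time = 1/λ = 1/12.81 second = 0.07806 second
In minutes: 0.07806 × 0.0166667 = 0.001301 min

Final: 0.001301 min


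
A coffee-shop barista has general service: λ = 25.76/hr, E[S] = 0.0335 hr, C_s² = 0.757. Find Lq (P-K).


ρ = λ·E[S] = 25.76·0.0335 = 0.8630
Lq = ρ²(1+C_s²)/(2(1−ρ)) = 0.7447·(1+0.757)/(2·0.1370)
= 0.7447·1.7570/0.2741 = 4.77393

Final: 4.77393


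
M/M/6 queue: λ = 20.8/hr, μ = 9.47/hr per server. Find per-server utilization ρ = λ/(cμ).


ρ = λ/(cμ) = 20.8/(6·9.47) = 20.8/56.82 = 0.3661

Final: 0.3661


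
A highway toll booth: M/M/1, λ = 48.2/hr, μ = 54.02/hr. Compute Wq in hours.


ρ = 48.2/54.02 = 0.8923
Wq = ρ/(μ−λ) = 0.8923/(54.02 − 48.2) = 0.8923/5.82 = 0.1533 hr

Final: 0.1533 hr


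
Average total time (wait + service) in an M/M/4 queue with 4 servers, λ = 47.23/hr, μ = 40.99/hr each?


a = 1.1522; ρ = 0.2881; P₀ = 0.315043
Lq = P₀·a^c·ρ/(c!(1−ρ)²) = 0.01315
Wq = Lq/λ = 0.01315/47.23 = 0.0002784 hr
W = Wq + 1/μ = 0.0002784 + 0.02440 = 0.02467 hr

Final: 0.02467 hr


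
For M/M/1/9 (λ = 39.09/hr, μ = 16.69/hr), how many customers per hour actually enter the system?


ρ = 2.3421; P_K = (1−ρ)ρ^9/(1−ρ^10) = 0.573152
λ_eff = λ(1 − P_K) = 39.09·(1 − 0.573152) = 39.09·0.426848 = 16.6855 /hr

Final: 16.6855 /hr


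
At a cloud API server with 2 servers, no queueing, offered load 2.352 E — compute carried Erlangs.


B(2,2.352) = 0.452104 (Erlang-B)
Carried load = a(1 − B) = 2.352·(1 − 0.452104) = 2.352·0.547896 = 1.2887 E

Final: 1.2887 Erlangs


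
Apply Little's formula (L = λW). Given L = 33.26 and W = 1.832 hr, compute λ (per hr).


λ = L/W = 33.26/1.832 = 18.1550 /hr

Final: 18.1550 /hr


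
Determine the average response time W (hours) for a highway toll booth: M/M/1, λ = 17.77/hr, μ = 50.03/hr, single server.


W = 1/(μ−λ) = 1/(50.03 − 17.77) = 1/32.26 = 0.03100 hr

Final: 0.03100 hr


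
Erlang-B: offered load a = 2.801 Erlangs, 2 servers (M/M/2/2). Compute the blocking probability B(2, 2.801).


B(c,a) = (a^c/c!) / Σ_{k=0}^{c} a^k/k!
a^2/2! = 3.922801
Σ terms (k=0..2): 1.00000 + 2.80100 + 3.92280 = 7.723801
B = 3.922801/7.723801 = 0.507885

Final: 0.507885


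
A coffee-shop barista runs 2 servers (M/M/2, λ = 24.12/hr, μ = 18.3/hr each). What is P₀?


a = λ/μ = 24.12/18.3 = 1.3180; ρ = a/c = 0.6590
Σ_{k=0}^{1} a^k/k! (terms k=0..1) = 1.00000 + 1.31803 = 2.31803
Tail: a^2/(2!(1−ρ)) = 1.73721/(2·0.3410) = 2.54735
P₀ = 1/(2.31803 + 2.54735) = 1/4.86538 = 0.205534

Final: 0.205534


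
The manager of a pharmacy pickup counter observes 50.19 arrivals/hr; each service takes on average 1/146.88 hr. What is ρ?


ρ = λ/μ = 50.19/146.88 = 0.3417

Final: 0.3417


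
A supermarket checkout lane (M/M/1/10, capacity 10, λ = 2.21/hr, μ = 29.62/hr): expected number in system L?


ρ = 2.21/29.62 = 0.07461
L = ρ[1 − (K+1)ρ^K + Kρ^(K+1)] / [(1−ρ)(1−ρ^(K+1))]
Numerator: 0.07461·(1 − 11·5.347e-12 + 10·3.989e-13) = 0.074612
Denominator: (0.9254)·(1.000000) = 0.925388
L = 0.074612/0.925388 = 0.08063

Final: 0.08063


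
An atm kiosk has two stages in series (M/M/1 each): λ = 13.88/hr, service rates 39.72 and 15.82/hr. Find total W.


Each node sees arrival rate λ = 13.88/hr (tandem ⇒ throughput preserved).
W₁ = 1/(μ₁−λ) = 1/(39.72−13.88) = 0.03870 hr
W₂ = 1/(μ₂−λ) = 1/(15.82−13.88) = 0.51546 hr
W_total = W₁ + W₂ = 0.03870 + 0.51546 = 0.55416 hr

Final: 0.55416 hr


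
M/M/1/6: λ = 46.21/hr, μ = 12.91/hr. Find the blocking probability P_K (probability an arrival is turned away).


ρ = λ/μ = 46.21/12.91 = 3.5794
P_K = (1−ρ)ρ^K/(1−ρ^(K+1)) = (-2.5794·2103.092417)/(1 − 7527.800201)
= -5424.707784/-7526.800201 = 0.720719

Final: 0.720719


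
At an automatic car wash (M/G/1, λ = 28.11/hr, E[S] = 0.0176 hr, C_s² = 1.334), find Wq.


ρ = λ·E[S] = 28.11·0.0176 = 0.4947
E[S²] = E[S]²(1+C_s²) = 0.0176²·(1+1.334) = 0.0007230
Wq = λ·E[S²]/(2(1−ρ)) = 28.11·0.0007230/(2·0.5053) = 0.02011 hr

Final: 0.02011 hr


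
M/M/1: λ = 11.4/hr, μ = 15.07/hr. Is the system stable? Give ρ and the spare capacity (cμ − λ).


Total capacity cμ = 1·15.07 = 15.07/hr
ρ = λ/(cμ) = 11.4/15.07 = 0.7565
Stable ⇔ ρ < 1: YES
Spare capacity = cμ − λ = 15.07 − 11.4 = 3.67/hr

Final: ρ = 0.7565; stable; margin = 3.67/hr


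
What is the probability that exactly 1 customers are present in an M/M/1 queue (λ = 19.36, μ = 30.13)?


ρ = 19.36/30.13 = 0.6425
P_n = (1−ρ)·ρ^n = (1 − 0.6425)·0.6425^1 = 0.3575·0.642549 = 0.229680

Final: 0.229680


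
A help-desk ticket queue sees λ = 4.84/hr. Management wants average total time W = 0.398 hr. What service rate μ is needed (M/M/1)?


W = 1/(μ−λ) ⇒ μ − λ = 1/W = 1/0.398 = 2.5126
μ = λ + 1/W = 4.84 + 2.5126 = 7.3526 per hr

Final: 7.3526 /hr


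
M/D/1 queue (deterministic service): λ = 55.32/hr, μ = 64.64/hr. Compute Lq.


ρ = 55.32/64.64 = 0.8558
M/D/1: Lq = ρ²/(2(1−ρ)) = 0.7324/(2·0.1442) = 2.53990

Final: 2.53990


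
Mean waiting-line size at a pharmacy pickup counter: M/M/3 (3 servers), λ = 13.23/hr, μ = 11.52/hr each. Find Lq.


a = λ/μ = 1.1484; ρ = a/3 = 0.3828
P₀ = 0.310856
Lq = P₀·a^c·ρ / (c!·(1−ρ)²) = 0.310856·1.51468·0.3828/(6·0.38092)
= 0.07886

Final: 0.07886


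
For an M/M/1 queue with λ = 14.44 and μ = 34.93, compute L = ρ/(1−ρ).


ρ = λ/μ = 14.44/34.93 = 0.4134
L = ρ/(1−ρ) = 0.4134/(1 − 0.4134) = 0.4134/0.5866 = 0.7047

Final: 0.7047


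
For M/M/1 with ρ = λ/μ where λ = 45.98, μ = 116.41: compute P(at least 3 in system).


ρ = 45.98/116.41 = 0.3950
P(N ≥ n) = ρ^n = 0.3950^3 = 0.061622

Final: 0.061622


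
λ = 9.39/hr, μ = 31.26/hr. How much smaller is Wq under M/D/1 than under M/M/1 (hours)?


ρ = 9.39/31.26 = 0.3004
Wq(M/M/1) = ρ/(μ−λ) = 0.3004/21.87 = 0.01373 hr
Wq(M/D/1) = ρ/(2(μ−λ)) = 0.006867 hr
Savings = 0.01373 − 0.006867 = 0.006867 hr

Final: 0.006867 hr


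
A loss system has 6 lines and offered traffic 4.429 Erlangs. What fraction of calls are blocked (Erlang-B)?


B(c,a) = (a^c/c!) / Σ_{k=0}^{c} a^k/k!
a^6/6! = 10.483386
Σ terms (k=0..6): 1.00000 + 4.42900 + 9.80802 + 14.47991 + 16.03288 + 14.20192 + 10.48339 = 70.435115
B = 10.483386/70.435115 = 0.148837

Final: 0.148837


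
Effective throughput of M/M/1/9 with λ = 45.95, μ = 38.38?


ρ = 1.1972; P_K = (1−ρ)ρ^9/(1−ρ^10) = 0.197362
λ_eff = λ(1 − P_K) = 45.95·(1 − 0.197362) = 45.95·0.802638 = 36.8812 /hr

Final: 36.8812 /hr


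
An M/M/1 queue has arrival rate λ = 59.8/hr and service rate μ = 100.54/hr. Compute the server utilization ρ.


ρ = λ/μ = 59.8/100.54 = 0.5948

Final: 0.5948


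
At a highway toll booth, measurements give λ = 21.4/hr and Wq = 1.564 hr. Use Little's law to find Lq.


Lq = λWq = 21.4·1.564 = 33.4696

Final: 33.4696


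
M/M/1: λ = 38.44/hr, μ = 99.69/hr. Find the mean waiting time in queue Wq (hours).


ρ = 38.44/99.69 = 0.3856
Wq = ρ/(μ−λ) = 0.3856/(99.69 − 38.44) = 0.3856/61.25 = 0.006295 hr

Final: 0.006295 hr


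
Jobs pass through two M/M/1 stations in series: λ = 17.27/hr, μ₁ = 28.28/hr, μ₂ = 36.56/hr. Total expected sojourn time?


Each node sees arrival rate λ = 17.27/hr (tandem ⇒ throughput preserved).
W₁ = 1/(μ₁−λ) = 1/(28.28−17.27) = 0.09083 hr
W₂ = 1/(μ₂−λ) = 1/(36.56−17.27) = 0.05184 hr
W_total = W₁ + W₂ = 0.09083 + 0.05184 = 0.14267 hr

Final: 0.14267 hr


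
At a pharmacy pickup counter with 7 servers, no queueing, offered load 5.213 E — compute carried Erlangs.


B(7,5.213) = 0.134012 (Erlang-B)
Carried load = a(1 − B) = 5.213·(1 − 0.134012) = 5.213·0.865988 = 4.5144 E

Final: 4.5144 Erlangs


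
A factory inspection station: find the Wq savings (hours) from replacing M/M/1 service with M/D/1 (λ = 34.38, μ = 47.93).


ρ = 34.38/47.93 = 0.7173
Wq(M/M/1) = ρ/(μ−λ) = 0.7173/13.55 = 0.05294 hr
Wq(M/D/1) = ρ/(2(μ−λ)) = 0.02647 hr
Savings = 0.05294 − 0.02647 = 0.02647 hr

Final: 0.02647 hr


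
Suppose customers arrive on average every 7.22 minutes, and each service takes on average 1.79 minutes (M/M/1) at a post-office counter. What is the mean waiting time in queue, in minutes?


λ = 60/7.22 = 8.3102 /hr
μ = 60/1.79 = 33.5196 /hr
ρ = λ/μ = 8.3102/33.5196 = 0.2479
Wq = ρ/(μ−λ) = 0.2479/(33.5196−8.3102) = 0.009835 hr
In minutes: 0.009835·60 = 0.5901 min

Final: 0.5901 min


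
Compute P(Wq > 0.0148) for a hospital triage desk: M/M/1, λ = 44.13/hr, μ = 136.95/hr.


ρ = 44.13/136.95 = 0.3222
P(Wq > t) = ρ·e^{−(μ−λ)t} = 0.3222·e^{−1.3737}
= 0.3222·0.253159 = 0.081577

Final: 0.081577


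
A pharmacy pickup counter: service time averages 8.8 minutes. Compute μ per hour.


μ = 1/(service time) in consistent units.
1 hour = 60 min, so μ = 60/8.8 = 6.8182 per hour

Final: 6.8182 /hr


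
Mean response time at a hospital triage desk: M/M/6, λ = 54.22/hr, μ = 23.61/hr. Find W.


a = 2.2965; ρ = 0.3827; P₀ = 0.100269
Lq = P₀·a^c·ρ/(c!(1−ρ)²) = 0.02052
Wq = Lq/λ = 0.02052/54.22 = 0.0003785 hr
W = Wq + 1/μ = 0.0003785 + 0.04235 = 0.04273 hr

Final: 0.04273 hr


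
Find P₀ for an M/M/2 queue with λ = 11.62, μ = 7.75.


a = λ/μ = 11.62/7.75 = 1.4994; ρ = a/c = 0.7497
Σ_{k=0}^{1} a^k/k! (terms k=0..1) = 1.00000 + 1.49935 = 2.49935
Tail: a^2/(2!(1−ρ)) = 2.24806/(2·0.2503) = 4.49034
P₀ = 1/(2.49935 + 4.49034) = 1/6.98969 = 0.143068

Final: 0.143068


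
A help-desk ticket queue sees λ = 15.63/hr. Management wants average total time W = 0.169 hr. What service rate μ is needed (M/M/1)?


W = 1/(μ−λ) ⇒ μ − λ = 1/W = 1/0.169 = 5.9172
μ = λ + 1/W = 15.63 + 5.9172 = 21.5472 per hr

Final: 21.5472 /hr


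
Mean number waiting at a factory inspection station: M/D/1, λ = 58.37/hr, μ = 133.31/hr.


ρ = 58.37/133.31 = 0.4379
M/D/1: Lq = ρ²/(2(1−ρ)) = 0.1917/(2·0.5621) = 0.17052

Final: 0.17052


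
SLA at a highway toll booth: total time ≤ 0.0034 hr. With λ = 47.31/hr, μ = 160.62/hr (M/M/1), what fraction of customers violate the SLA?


W ~ Exponential(μ−λ) for M/M/1.
μ − λ = 160.62 − 47.31 = 113.3100
P(W > t) = e^{−(μ−λ)t} = e^{−0.3853} = 0.680278

Final: 0.680278


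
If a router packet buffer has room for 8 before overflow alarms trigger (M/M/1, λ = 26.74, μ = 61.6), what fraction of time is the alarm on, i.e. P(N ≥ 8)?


ρ = 26.74/61.6 = 0.4341
P(N ≥ n) = ρ^n = 0.4341^8 = 0.001261

Final: 0.001261


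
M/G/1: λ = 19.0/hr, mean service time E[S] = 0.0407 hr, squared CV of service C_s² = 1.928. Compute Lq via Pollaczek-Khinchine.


ρ = λ·E[S] = 19.0·0.0407 = 0.7733
Lq = ρ²(1+C_s²)/(2(1−ρ)) = 0.5980·(1+1.928)/(2·0.2267)
= 0.5980·2.9280/0.4534 = 3.86176

Final: 3.86176


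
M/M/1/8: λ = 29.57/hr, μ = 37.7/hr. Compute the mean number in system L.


ρ = 29.57/37.7 = 0.7844
L = ρ[1 − (K+1)ρ^K + Kρ^(K+1)] / [(1−ρ)(1−ρ^(K+1))]
Numerator: 0.7844·(1 − 9·0.143245 + 8·0.112354) = 0.478162
Denominator: (0.2156)·(0.887646) = 0.191421
L = 0.478162/0.191421 = 2.4980

Final: 2.4980


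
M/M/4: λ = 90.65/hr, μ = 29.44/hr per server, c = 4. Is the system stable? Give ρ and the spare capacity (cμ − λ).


Total capacity cμ = 4·29.44 = 117.76/hr
ρ = λ/(cμ) = 90.65/117.76 = 0.7698
Stable ⇔ ρ < 1: YES
Spare capacity = cμ − λ = 117.76 − 90.65 = 27.11/hr

Final: ρ = 0.7698; stable; margin = 27.11/hr


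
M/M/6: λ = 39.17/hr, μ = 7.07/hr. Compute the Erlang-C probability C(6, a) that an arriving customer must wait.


a = λ/μ = 5.5403; ρ = a/6 = 0.9234
P₀ = 0.001521 (from M/M/c formula)
C(c,a) = [a^c/(c!(1−ρ))]·P₀ = [28920.44336/(720·0.07661)]·0.001521
= 524.27573·0.001521 = 0.797663

Final: 0.797663


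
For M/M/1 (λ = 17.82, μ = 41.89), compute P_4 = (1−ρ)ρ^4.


ρ = 17.82/41.89 = 0.4254
P_n = (1−ρ)·ρ^n = (1 − 0.4254)·0.4254^4 = 0.5746·0.032748 = 0.018817

Final: 0.018817


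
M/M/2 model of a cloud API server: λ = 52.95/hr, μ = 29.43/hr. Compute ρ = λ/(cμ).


ρ = λ/(cμ) = 52.95/(2·29.43) = 52.95/58.86 = 0.8996

Final: 0.8996


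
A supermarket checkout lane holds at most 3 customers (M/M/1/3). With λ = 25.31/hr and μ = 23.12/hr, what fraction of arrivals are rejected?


ρ = λ/μ = 25.31/23.12 = 1.0947
P_K = (1−ρ)ρ^K/(1−ρ^(K+1)) = (-0.09472·1.311937)/(1 − 1.436208)
= -0.124271/-0.436208 = 0.284889

Final: 0.284889


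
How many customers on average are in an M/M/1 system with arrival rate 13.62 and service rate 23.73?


ρ = λ/μ = 13.62/23.73 = 0.5740
L = ρ/(1−ρ) = 0.5740/(1 − 0.5740) = 0.5740/0.4260 = 1.3472

Final: 1.3472


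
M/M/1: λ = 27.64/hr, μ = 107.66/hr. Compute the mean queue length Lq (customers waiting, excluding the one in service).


ρ = 27.64/107.66 = 0.2567
Lq = ρ²/(1−ρ) = 0.06591/0.7433 = 0.08868

Final: 0.08868


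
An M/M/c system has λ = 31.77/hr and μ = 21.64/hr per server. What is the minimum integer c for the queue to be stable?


Stability requires cμ > λ ⇔ c > λ/μ.
λ/μ = 31.77/21.64 = 1.4681
Minimum integer c = ⌊1.4681⌋ + 1 = 2
Check: 2·21.64 = 43.28 > 31.77, while 1·21.64 = 21.64 ≤ 31.77

Final: 2 servers


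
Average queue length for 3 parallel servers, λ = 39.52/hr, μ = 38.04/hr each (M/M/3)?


a = λ/μ = 1.0389; ρ = a/3 = 0.3463
P₀ = 0.349106
Lq = P₀·a^c·ρ / (c!·(1−ρ)²) = 0.349106·1.12132·0.3463/(6·0.42732)
= 0.05287

Final: 0.05287


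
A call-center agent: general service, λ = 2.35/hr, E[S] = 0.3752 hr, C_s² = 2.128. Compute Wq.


ρ = λ·E[S] = 2.35·0.3752 = 0.8817
E[S²] = E[S]²(1+C_s²) = 0.3752²·(1+2.128) = 0.440344
Wq = λ·E[S²]/(2(1−ρ)) = 2.35·0.440344/(2·0.1183) = 4.37440 hr

Final: 4.37440 hr


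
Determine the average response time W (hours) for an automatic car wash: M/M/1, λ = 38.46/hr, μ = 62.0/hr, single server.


W = 1/(μ−λ) = 1/(62.0 − 38.46) = 1/23.54 = 0.04248 hr

Final: 0.04248 hr


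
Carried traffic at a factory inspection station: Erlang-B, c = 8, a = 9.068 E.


B(8,9.068) = 0.292649 (Erlang-B)
Carried load = a(1 − B) = 9.068·(1 − 0.292649) = 9.068·0.707351 = 6.4143 E

Final: 6.4143 Erlangs


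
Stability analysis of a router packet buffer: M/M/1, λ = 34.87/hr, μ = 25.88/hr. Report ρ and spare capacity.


Total capacity cμ = 1·25.88 = 25.88/hr
ρ = λ/(cμ) = 34.87/25.88 = 1.3474
Stable ⇔ ρ < 1: NO
Spare capacity = cμ − λ = 25.88 − 34.87 = -8.99/hr

Final: ρ = 1.3474; unstable; margin = -8.99/hr


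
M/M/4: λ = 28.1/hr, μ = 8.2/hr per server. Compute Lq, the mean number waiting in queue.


a = λ/μ = 3.4268; ρ = a/4 = 0.8567
P₀ = 0.017512
Lq = P₀·a^c·ρ / (c!·(1−ρ)²) = 0.017512·137.90178·0.8567/(24·0.02053)
= 4.19829

Final: 4.19829


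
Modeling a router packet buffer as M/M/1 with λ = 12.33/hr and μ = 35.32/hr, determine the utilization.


ρ = λ/μ = 12.33/35.32 = 0.3491

Final: 0.3491


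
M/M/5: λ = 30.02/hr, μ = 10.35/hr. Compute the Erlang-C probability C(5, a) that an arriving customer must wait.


a = λ/μ = 2.9005; ρ = a/5 = 0.5801
P₀ = 0.052092 (from M/M/c formula)
C(c,a) = [a^c/(c!(1−ρ))]·P₀ = [205.28239/(120·0.4199)]·0.052092
= 4.07400·0.052092 = 0.212224

Final: 0.212224


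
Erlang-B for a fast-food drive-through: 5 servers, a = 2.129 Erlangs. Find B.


B(c,a) = (a^c/c!) / Σ_{k=0}^{c} a^k/k!
a^5/5! = 0.364500
Σ terms (k=0..5): 1.00000 + 2.12900 + 2.26632 + 1.60833 + 0.85603 + 0.36450 = 8.224187
B = 0.364500/8.224187 = 0.044320

Final: 0.044320


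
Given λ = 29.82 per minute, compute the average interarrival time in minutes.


Mean interarrival time = 1/λ = 1/29.82 minute = 0.03353 minute
In minutes: 0.03353 × 1 = 0.03353 min

Final: 0.03353 min


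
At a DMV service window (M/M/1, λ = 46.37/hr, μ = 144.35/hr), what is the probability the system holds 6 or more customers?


ρ = 46.37/144.35 = 0.3212
P(N ≥ n) = ρ^n = 0.3212^6 = 0.001099

Final: 0.001099


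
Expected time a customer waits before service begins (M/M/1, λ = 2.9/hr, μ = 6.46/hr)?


ρ = 2.9/6.46 = 0.4489
Wq = ρ/(μ−λ) = 0.4489/(6.46 − 2.9) = 0.4489/3.56 = 0.1261 hr

Final: 0.1261 hr


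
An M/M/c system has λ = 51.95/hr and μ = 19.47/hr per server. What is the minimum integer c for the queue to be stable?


Stability requires cμ > λ ⇔ c > λ/μ.
λ/μ = 51.95/19.47 = 2.6682
Minimum integer c = ⌊2.6682⌋ + 1 = 3
Check: 3·19.47 = 58.41 > 51.95, while 2·19.47 = 38.94 ≤ 51.95

Final: 3 servers


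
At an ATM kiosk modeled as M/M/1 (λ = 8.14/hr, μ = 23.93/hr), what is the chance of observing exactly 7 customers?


ρ = 8.14/23.93 = 0.3402
P_n = (1−ρ)·ρ^n = (1 − 0.3402)·0.3402^7 = 0.6598·0.0005270 = 0.0003477

Final: 0.0003477


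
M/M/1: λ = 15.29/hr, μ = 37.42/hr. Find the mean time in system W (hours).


W = 1/(μ−λ) = 1/(37.42 − 15.29) = 1/22.13 = 0.04519 hr

Final: 0.04519 hr


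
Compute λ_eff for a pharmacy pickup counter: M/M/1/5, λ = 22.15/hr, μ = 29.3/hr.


ρ = 0.7560; P_K = (1−ρ)ρ^5/(1−ρ^6) = 0.074079
λ_eff = λ(1 − P_K) = 22.15·(1 − 0.074079) = 22.15·0.925921 = 20.5092 /hr

Final: 20.5092 /hr


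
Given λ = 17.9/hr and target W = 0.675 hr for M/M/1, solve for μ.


W = 1/(μ−λ) ⇒ μ − λ = 1/W = 1/0.675 = 1.4815
μ = λ + 1/W = 17.9 + 1.4815 = 19.3815 per hr

Final: 19.3815 /hr


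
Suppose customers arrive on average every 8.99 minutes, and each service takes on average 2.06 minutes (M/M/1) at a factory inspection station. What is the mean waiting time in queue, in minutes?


λ = 60/8.99 = 6.6741 /hr
μ = 60/2.06 = 29.1262 /hr
ρ = λ/μ = 6.6741/29.1262 = 0.2291
Wq = ρ/(μ−λ) = 0.2291/(29.1262−6.6741) = 0.01021 hr
In minutes: 0.01021·60 = 0.6124 min

Final: 0.6124 min


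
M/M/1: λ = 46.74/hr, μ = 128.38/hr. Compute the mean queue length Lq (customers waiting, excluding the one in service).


ρ = 46.74/128.38 = 0.3641
Lq = ρ²/(1−ρ) = 0.1326/0.6359 = 0.2084

Final: 0.2084


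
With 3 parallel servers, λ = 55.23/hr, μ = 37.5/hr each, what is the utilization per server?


ρ = λ/(cμ) = 55.23/(3·37.5) = 55.23/112.50 = 0.4909

Final: 0.4909


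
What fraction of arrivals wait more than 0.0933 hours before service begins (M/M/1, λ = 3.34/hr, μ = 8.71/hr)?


ρ = 3.34/8.71 = 0.3835
P(Wq > t) = ρ·e^{−(μ−λ)t} = 0.3835·e^{−0.5010}
= 0.3835·0.605912 = 0.232347

Final: 0.232347


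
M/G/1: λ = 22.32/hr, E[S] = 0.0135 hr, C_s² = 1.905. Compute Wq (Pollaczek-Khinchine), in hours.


ρ = λ·E[S] = 22.32·0.0135 = 0.3013
E[S²] = E[S]²(1+C_s²) = 0.0135²·(1+1.905) = 0.0005294
Wq = λ·E[S²]/(2(1−ρ)) = 22.32·0.0005294/(2·0.6987) = 0.008457 hr

Final: 0.008457 hr


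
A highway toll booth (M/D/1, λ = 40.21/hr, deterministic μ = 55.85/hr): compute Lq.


ρ = 40.21/55.85 = 0.7200
M/D/1: Lq = ρ²/(2(1−ρ)) = 0.5183/(2·0.2800) = 0.92550

Final: 0.92550


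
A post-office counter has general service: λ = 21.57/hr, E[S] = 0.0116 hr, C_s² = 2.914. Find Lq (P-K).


ρ = λ·E[S] = 21.57·0.0116 = 0.2502
Lq = ρ²(1+C_s²)/(2(1−ρ)) = 0.06261·(1+2.914)/(2·0.7498)
= 0.06261·3.9140/1.4996 = 0.16341

Final: 0.16341


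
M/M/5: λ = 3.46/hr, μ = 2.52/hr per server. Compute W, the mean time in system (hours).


a = 1.3730; ρ = 0.2746; P₀ = 0.253092
Lq = P₀·a^c·ρ/(c!(1−ρ)²) = 0.005371
Wq = Lq/λ = 0.005371/3.46 = 0.001552 hr
W = Wq + 1/μ = 0.001552 + 0.39683 = 0.39838 hr

Final: 0.39838 hr


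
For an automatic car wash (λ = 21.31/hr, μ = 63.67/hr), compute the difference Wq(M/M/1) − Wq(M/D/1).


ρ = 21.31/63.67 = 0.3347
Wq(M/M/1) = ρ/(μ−λ) = 0.3347/42.36 = 0.007901 hr
Wq(M/D/1) = ρ/(2(μ−λ)) = 0.003951 hr
Savings = 0.007901 − 0.003951 = 0.003951 hr

Final: 0.003951 hr


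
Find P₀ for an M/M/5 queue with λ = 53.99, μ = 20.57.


a = λ/μ = 53.99/20.57 = 2.6247; ρ = a/c = 0.5249
Σ_{k=0}^{4} a^k/k! (terms k=0..4) = 1.00000 + 2.62470 + 3.44451 + 3.01360 + 1.97745 = 12.06026
Tail: a^5/(5!(1−ρ)) = 124.56476/(120·0.4751) = 2.18507
P₀ = 1/(12.06026 + 2.18507) = 1/14.24533 = 0.070198

Final: 0.070198


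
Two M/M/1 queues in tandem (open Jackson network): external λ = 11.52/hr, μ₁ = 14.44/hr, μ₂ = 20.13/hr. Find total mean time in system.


Each node sees arrival rate λ = 11.52/hr (tandem ⇒ throughput preserved).
W₁ = 1/(μ₁−λ) = 1/(14.44−11.52) = 0.34247 hr
W₂ = 1/(μ₂−λ) = 1/(20.13−11.52) = 0.11614 hr
W_total = W₁ + W₂ = 0.34247 + 0.11614 = 0.45861 hr

Final: 0.45861 hr


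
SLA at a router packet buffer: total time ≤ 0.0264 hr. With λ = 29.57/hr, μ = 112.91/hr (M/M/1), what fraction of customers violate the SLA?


W ~ Exponential(μ−λ) for M/M/1.
μ − λ = 112.91 − 29.57 = 83.3400
P(W > t) = e^{−(μ−λ)t} = e^{−2.2002} = 0.110784

Final: 0.110784


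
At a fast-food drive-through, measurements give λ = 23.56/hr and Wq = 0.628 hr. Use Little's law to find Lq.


Lq = λWq = 23.56·0.628 = 14.7957

Final: 14.7957


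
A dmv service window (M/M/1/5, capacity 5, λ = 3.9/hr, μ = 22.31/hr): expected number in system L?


ρ = 3.9/22.31 = 0.1748
L = ρ[1 − (K+1)ρ^K + Kρ^(K+1)] / [(1−ρ)(1−ρ^(K+1))]
Numerator: 0.1748·(1 − 6·0.0001632 + 5·0.00002854) = 0.174663
Denominator: (0.8252)·(0.999971) = 0.825167
L = 0.174663/0.825167 = 0.2117

Final: 0.2117


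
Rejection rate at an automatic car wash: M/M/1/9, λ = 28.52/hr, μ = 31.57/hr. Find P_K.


ρ = λ/μ = 28.52/31.57 = 0.9034
P_K = (1−ρ)ρ^K/(1−ρ^(K+1)) = (0.09661·0.400751)/(1 − 0.362034)
= 0.038717/0.637966 = 0.060688

Final: 0.060688


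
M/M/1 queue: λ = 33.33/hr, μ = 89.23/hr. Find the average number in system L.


ρ = λ/μ = 33.33/89.23 = 0.3735
L = ρ/(1−ρ) = 0.3735/(1 − 0.3735) = 0.3735/0.6265 = 0.5962

Final: 0.5962


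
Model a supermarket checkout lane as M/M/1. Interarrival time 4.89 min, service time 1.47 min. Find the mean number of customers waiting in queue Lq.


λ = 60/4.89 = 12.2699 /hr
μ = 60/1.47 = 40.8163 /hr
ρ = λ/μ = 12.2699/40.8163 = 0.3006
Lq = ρ²/(1−ρ) = 0.09037/0.6994 = 0.1292

Final: 0.1292


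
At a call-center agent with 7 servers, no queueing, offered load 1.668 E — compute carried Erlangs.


B(7,1.668) = 0.001345 (Erlang-B)
Carried load = a(1 − B) = 1.668·(1 − 0.001345) = 1.668·0.998655 = 1.6658 E

Final: 1.6658 Erlangs


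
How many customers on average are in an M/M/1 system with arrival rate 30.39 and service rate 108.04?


ρ = λ/μ = 30.39/108.04 = 0.2813
L = ρ/(1−ρ) = 0.2813/(1 − 0.2813) = 0.2813/0.7187 = 0.3914

Final: 0.3914


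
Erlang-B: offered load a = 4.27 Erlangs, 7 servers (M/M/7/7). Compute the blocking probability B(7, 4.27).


B(c,a) = (a^c/c!) / Σ_{k=0}^{c} a^k/k!
a^7/7! = 5.135285
Σ terms (k=0..7): 1.00000 + 4.27000 + 9.11645 + 12.97575 + 13.85161 + 11.82928 + 8.41850 + 5.13529 = 66.596868
B = 5.135285/66.596868 = 0.077110

Final: 0.077110


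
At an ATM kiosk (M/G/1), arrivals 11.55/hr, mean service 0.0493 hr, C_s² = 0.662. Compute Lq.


ρ = λ·E[S] = 11.55·0.0493 = 0.5694
Lq = ρ²(1+C_s²)/(2(1−ρ)) = 0.3242·(1+0.662)/(2·0.4306)
= 0.3242·1.6620/0.8612 = 0.62575

Final: 0.62575


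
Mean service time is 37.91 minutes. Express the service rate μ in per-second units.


μ = 1/(service time) in consistent units.
1 second = 0.0166667 min, so μ = 0.0166667/37.91 = 0.0004396 per second

Final: 0.0004396 /sec


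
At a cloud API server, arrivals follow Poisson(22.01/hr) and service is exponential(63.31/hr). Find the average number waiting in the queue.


ρ = 22.01/63.31 = 0.3477
Lq = ρ²/(1−ρ) = 0.1209/0.6523 = 0.1853

Final: 0.1853


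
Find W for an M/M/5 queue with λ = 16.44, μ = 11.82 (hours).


a = 1.3909; ρ = 0.2782; P₀ = 0.248597
Lq = P₀·a^c·ρ/(c!(1−ρ)²) = 0.005757
Wq = Lq/λ = 0.005757/16.44 = 0.0003502 hr
W = Wq + 1/μ = 0.0003502 + 0.08460 = 0.08495 hr

Final: 0.08495 hr
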